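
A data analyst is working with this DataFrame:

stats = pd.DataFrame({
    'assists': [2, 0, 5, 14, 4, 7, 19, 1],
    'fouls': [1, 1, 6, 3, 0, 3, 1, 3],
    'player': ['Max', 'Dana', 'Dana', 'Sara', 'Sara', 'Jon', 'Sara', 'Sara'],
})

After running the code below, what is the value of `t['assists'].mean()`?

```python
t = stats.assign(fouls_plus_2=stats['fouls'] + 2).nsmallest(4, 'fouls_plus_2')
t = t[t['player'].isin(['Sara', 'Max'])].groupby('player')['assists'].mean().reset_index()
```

add column fouls_plus_2 = stats['fouls'] + 2:
   assists  fouls player  fouls_plus_2
0        2      1    Max             3
1        0      1   Dana             3
2        5      6   Dana             8
3       14      3   Sara             5
4        4      0   Sara             2
5        7      3    Jon             5
6       19      1   Sara             3
7        1      3   Sara             5
take 4 rows with smallest fouls_plus_2:
   assists  fouls player  fouls_plus_2
4        4      0   Sara             2
0        2      1    Max             3
1        0      1   Dana             3
6       19      1   Sara             3
filter rows where player in ['Sara', 'Max']:
   assists  fouls player  fouls_plus_2
4        4      0   Sara             2
0        2      1    Max             3
6       19      1   Sara             3
group by player, mean of assists:
player
Max      2.0
Sara    11.5
Name: assists, dtype: float64
reset_index():
  player  assists
0    Max      2.0
1   Sara     11.5
Hence 6.75.

6.75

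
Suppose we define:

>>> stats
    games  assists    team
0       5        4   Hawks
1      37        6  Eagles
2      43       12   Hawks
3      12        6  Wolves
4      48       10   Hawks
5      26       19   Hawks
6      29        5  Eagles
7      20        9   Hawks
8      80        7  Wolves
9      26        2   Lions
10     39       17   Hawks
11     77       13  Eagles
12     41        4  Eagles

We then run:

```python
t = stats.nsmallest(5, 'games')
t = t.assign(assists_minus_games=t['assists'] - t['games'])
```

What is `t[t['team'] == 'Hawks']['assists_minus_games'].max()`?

take 5 rows with smallest games:
   games  assists    team
0      5        4   Hawks
3     12        6  Wolves
7     20        9   Hawks
5     26       19   Hawks
9     26        2   Lions
add column assists_minus_games = t['assists'] - t['games']:
   games  assists    team  assists_minus_games
0      5        4   Hawks                   -1
3     12        6  Wolves                   -6
7     20        9   Hawks                  -11
5     26       19   Hawks                   -7
9     26        2   Lions                  -24
filter rows where team == 'Hawks':
   games  assists   team  assists_minus_games
0      5        4  Hawks                   -1
7     20        9  Hawks                  -11
5     26       19  Hawks                   -7
So max() = -1.

-1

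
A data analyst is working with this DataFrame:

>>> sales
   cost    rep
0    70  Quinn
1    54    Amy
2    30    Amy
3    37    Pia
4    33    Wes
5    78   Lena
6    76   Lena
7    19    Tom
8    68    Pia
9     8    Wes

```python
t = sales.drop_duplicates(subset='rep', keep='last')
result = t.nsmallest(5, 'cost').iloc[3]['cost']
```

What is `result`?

drop duplicate rep (keep=last):
   cost    rep
0    70  Quinn
2    30    Amy
6    76   Lena
7    19    Tom
8    68    Pia
9     8    Wes
take 5 rows with smallest cost:
   cost    rep
9     8    Wes
7    19    Tom
2    30    Amy
8    68    Pia
0    70  Quinn
Reading off the value at position 3, column 'cost', we get 68.

68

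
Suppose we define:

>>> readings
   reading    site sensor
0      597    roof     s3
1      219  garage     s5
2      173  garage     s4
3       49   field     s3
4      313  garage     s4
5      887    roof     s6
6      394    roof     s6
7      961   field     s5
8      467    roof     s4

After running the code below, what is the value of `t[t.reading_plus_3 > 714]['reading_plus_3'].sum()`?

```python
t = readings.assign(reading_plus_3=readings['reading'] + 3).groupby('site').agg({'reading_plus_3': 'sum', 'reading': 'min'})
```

3373

add column reading_plus_3 = readings['reading'] + 3:
   reading    site sensor  reading_plus_3
0      597    roof     s3             600
1      219  garage     s5             222
2      173  garage     s4             176
3       49   field     s3              52
4      313  garage     s4             316
5      887    roof     s6             890
6      394    roof     s6             397
7      961   field     s5             964
8      467    roof     s4             470
group by site: sum(reading_plus_3), min(reading):
        reading_plus_3  reading
site                           
field             1016       49
garage             714      173
roof              2357      394
filter rows where reading_plus_3 > 714:
       reading_plus_3  reading
site                          
field            1016       49
roof             2357      394
sum of column 'reading_plus_3' → 3373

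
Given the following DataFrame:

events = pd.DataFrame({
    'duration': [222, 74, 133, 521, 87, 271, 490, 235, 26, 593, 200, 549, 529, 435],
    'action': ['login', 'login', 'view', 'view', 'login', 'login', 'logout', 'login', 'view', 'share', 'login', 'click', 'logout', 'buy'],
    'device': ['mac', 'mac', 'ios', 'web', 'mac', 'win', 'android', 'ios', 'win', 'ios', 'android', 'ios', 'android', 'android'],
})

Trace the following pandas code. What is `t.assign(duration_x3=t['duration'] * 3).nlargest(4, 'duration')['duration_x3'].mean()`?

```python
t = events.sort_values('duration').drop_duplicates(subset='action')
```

1550.25

sort by duration:
    duration  action   device
8         26    view      win
1         74   login      mac
4         87   login      mac
2        133    view      ios
10       200   login  android
0        222   login      mac
7        235   login      ios
5        271   login      win
13       435     buy  android
6        490  logout  android
3        521    view      web
12       529  logout  android
11       549   click      ios
9        593   share      ios
drop duplicate action (keep=first):
    duration  action   device
8         26    view      win
1         74   login      mac
13       435     buy  android
6        490  logout  android
11       549   click      ios
9        593   share      ios
add column duration_x3 = t['duration'] * 3:
    duration  action   device  duration_x3
8         26    view      win           78
1         74   login      mac          222
13       435     buy  android         1305
6        490  logout  android         1470
11       549   click      ios         1647
9        593   share      ios         1779
take 4 rows with largest duration:
    duration  action   device  duration_x3
9        593   share      ios         1779
11       549   click      ios         1647
6        490  logout  android         1470
13       435     buy  android         1305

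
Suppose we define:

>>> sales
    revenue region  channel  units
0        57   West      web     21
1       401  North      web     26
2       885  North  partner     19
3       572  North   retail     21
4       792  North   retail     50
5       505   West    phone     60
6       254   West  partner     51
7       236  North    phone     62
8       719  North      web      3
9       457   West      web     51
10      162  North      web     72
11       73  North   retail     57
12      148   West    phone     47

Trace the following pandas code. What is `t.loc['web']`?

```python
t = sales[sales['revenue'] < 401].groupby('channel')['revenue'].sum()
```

filter rows where revenue < 401:
    revenue region  channel  units
0        57   West      web     21
6       254   West  partner     51
7       236  North    phone     62
10      162  North      web     72
11       73  North   retail     57
12      148   West    phone     47
group by channel, sum of revenue:
channel
partner    254
phone      384
retail      73
web        219
Name: revenue, dtype: int64
The value at index 'web' is 219.

219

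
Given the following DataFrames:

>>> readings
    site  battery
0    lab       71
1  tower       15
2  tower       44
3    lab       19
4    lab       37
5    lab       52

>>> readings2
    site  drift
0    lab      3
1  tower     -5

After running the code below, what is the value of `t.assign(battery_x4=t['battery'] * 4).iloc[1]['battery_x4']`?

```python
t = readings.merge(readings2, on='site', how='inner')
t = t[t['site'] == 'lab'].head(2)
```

merge on 'site' (how='inner') → 6 rows:
    site  battery  drift
0    lab       71      3
1  tower       15     -5
2  tower       44     -5
3    lab       19      3
4    lab       37      3
5    lab       52      3
filter rows where site == 'lab':
  site  battery  drift
0  lab       71      3
3  lab       19      3
4  lab       37      3
5  lab       52      3
take first 2 rows:
  site  battery  drift
0  lab       71      3
3  lab       19      3
add column battery_x4 = t['battery'] * 4:
  site  battery  drift  battery_x4
0  lab       71      3         284
3  lab       19      3          76

76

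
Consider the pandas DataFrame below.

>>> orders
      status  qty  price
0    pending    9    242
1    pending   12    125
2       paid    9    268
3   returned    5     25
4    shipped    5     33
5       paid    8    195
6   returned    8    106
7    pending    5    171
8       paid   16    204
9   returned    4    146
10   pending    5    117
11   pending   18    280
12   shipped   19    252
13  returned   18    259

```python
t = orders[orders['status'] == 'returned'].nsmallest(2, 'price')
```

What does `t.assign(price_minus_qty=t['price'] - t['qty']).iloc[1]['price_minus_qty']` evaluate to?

98

filter rows where status == 'returned':
      status  qty  price
3   returned    5     25
6   returned    8    106
9   returned    4    146
13  returned   18    259
take 2 rows with smallest price:
     status  qty  price
3  returned    5     25
6  returned    8    106
add column price_minus_qty = t['price'] - t['qty']:
     status  qty  price  price_minus_qty
3  returned    5     25               20
6  returned    8    106               98
Taking the value at position 1, column 'price_minus_qty' gives 98.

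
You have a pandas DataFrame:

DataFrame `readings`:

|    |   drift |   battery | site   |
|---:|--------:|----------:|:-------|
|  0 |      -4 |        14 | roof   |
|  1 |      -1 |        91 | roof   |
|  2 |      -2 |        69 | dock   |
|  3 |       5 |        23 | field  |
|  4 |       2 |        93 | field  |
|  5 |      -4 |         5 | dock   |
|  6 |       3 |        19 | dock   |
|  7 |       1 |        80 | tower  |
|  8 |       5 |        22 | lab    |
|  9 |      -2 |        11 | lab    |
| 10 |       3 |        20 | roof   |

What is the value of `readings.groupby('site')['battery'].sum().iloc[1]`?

116

group by site, sum of battery:
site
dock      93
field    116
lab       33
roof     125
tower     80
Name: battery, dtype: int64
Hence 116.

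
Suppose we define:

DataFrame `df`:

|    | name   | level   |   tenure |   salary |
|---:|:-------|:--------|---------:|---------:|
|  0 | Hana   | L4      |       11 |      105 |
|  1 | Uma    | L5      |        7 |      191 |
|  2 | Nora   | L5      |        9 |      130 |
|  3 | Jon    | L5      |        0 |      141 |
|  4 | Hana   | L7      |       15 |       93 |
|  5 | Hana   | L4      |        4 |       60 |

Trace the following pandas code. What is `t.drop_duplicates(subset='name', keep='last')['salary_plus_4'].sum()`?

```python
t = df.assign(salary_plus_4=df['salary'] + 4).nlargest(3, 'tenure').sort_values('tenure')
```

231

add column salary_plus_4 = df['salary'] + 4:
   name level  tenure  salary  salary_plus_4
0  Hana    L4      11     105            109
1   Uma    L5       7     191            195
2  Nora    L5       9     130            134
3   Jon    L5       0     141            145
4  Hana    L7      15      93             97
5  Hana    L4       4      60             64
take 3 rows with largest tenure:
   name level  tenure  salary  salary_plus_4
4  Hana    L7      15      93             97
0  Hana    L4      11     105            109
2  Nora    L5       9     130            134
sort by tenure:
   name level  tenure  salary  salary_plus_4
2  Nora    L5       9     130            134
0  Hana    L4      11     105            109
4  Hana    L7      15      93             97
drop duplicate name (keep=last):
   name level  tenure  salary  salary_plus_4
2  Nora    L5       9     130            134
4  Hana    L7      15      93             97
Hence 231.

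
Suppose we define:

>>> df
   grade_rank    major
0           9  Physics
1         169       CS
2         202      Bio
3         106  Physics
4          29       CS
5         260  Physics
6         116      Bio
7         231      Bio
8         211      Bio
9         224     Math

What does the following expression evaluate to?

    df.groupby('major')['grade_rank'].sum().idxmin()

CS

group by major, sum of grade_rank:
major
Bio        760
CS         198
Math       224
Physics    375
Name: grade_rank, dtype: int64
So idxmin() = CS.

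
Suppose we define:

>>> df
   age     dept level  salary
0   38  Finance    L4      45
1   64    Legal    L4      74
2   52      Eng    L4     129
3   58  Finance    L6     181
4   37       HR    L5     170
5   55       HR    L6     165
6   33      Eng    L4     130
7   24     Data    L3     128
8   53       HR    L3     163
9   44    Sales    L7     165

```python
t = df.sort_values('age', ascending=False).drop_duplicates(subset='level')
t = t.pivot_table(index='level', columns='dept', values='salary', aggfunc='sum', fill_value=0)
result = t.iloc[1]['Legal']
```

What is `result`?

74

sort by age descending:
   age     dept level  salary
1   64    Legal    L4      74
3   58  Finance    L6     181
5   55       HR    L6     165
8   53       HR    L3     163
2   52      Eng    L4     129
9   44    Sales    L7     165
0   38  Finance    L4      45
4   37       HR    L5     170
6   33      Eng    L4     130
7   24     Data    L3     128
drop duplicate level (keep=first):
   age     dept level  salary
1   64    Legal    L4      74
3   58  Finance    L6     181
8   53       HR    L3     163
9   44    Sales    L7     165
4   37       HR    L5     170
pivot: rows=level, cols=dept, sum(salary):
dept   Finance   HR  Legal  Sales
level                            
L3           0  163      0      0
L4           0    0     74      0
L5           0  170      0      0
L6         181    0      0      0
L7           0    0      0    165
So iloc[1]['Legal'] = 74.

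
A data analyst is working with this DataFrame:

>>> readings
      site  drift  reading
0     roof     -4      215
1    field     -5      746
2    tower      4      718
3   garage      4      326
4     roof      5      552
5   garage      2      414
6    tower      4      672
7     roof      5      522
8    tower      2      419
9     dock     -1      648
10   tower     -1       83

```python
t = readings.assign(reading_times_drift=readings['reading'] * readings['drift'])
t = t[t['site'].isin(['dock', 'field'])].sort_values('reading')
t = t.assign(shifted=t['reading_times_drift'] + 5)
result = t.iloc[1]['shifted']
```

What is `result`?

-3725

add column reading_times_drift = readings['reading'] * readings['drift']:
      site  drift  reading  reading_times_drift
0     roof     -4      215                 -860
1    field     -5      746                -3730
2    tower      4      718                 2872
3   garage      4      326                 1304
4     roof      5      552                 2760
5   garage      2      414                  828
6    tower      4      672                 2688
7     roof      5      522                 2610
8    tower      2      419                  838
9     dock     -1      648                 -648
10   tower     -1       83                  -83
filter rows where site in ['dock', 'field']:
    site  drift  reading  reading_times_drift
1  field     -5      746                -3730
9   dock     -1      648                 -648
sort by reading:
    site  drift  reading  reading_times_drift
9   dock     -1      648                 -648
1  field     -5      746                -3730
add column shifted = t['reading_times_drift'] + 5:
    site  drift  reading  reading_times_drift  shifted
9   dock     -1      648                 -648     -643
1  field     -5      746                -3730    -3725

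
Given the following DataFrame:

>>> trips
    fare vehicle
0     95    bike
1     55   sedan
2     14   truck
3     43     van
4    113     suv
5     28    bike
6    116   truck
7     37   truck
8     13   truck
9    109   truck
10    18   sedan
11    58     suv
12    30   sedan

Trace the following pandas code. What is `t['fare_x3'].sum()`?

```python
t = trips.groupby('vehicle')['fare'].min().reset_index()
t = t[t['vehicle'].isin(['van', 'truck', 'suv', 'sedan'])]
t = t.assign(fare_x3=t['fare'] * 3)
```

group by vehicle, min of fare:
vehicle
bike     28
sedan    18
suv      58
truck    13
van      43
Name: fare, dtype: int64
reset_index():
  vehicle  fare
0    bike    28
1   sedan    18
2     suv    58
3   truck    13
4     van    43
filter rows where vehicle in ['van', 'truck', 'suv', 'sedan']:
  vehicle  fare
1   sedan    18
2     suv    58
3   truck    13
4     van    43
add column fare_x3 = t['fare'] * 3:
  vehicle  fare  fare_x3
1   sedan    18       54
2     suv    58      174
3   truck    13       39
4     van    43      129

396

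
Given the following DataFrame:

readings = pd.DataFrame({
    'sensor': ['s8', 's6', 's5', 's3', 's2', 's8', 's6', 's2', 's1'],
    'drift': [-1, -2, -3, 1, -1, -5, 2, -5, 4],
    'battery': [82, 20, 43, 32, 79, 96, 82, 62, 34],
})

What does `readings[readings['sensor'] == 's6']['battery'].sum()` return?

102

filter rows where sensor == 's6':
  sensor  drift  battery
1     s6     -2       20
6     s6      2       82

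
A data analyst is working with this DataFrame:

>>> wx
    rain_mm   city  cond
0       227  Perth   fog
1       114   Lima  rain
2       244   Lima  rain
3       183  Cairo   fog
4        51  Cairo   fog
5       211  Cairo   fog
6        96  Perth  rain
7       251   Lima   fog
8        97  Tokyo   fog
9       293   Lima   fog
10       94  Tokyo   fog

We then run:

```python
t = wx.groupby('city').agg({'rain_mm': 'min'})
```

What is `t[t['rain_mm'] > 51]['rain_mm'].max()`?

group by city, min of rain_mm:
       rain_mm
city          
Cairo       51
Lima       114
Perth       96
Tokyo       94
filter rows where rain_mm > 51:
       rain_mm
city          
Lima       114
Perth       96
Tokyo       94
max of column 'rain_mm' → 114

114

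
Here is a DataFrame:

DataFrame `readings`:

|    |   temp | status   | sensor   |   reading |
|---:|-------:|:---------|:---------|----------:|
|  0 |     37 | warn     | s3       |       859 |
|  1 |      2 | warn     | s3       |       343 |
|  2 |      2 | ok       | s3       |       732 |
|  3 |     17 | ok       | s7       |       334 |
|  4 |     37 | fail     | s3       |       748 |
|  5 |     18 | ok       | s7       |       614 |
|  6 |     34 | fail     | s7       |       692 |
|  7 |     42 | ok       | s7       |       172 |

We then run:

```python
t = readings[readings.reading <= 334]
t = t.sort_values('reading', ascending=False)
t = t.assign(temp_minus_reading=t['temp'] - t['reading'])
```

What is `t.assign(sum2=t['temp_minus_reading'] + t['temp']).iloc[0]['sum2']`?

-300

filter rows where reading <= 334:
   temp status sensor  reading
3    17     ok     s7      334
7    42     ok     s7      172
sort by reading descending:
   temp status sensor  reading
3    17     ok     s7      334
7    42     ok     s7      172
add column temp_minus_reading = t['temp'] - t['reading']:
   temp status sensor  reading  temp_minus_reading
3    17     ok     s7      334                -317
7    42     ok     s7      172                -130
add column sum2 = t['temp_minus_reading'] + t['temp']:
   temp status sensor  reading  temp_minus_reading  sum2
3    17     ok     s7      334                -317  -300
7    42     ok     s7      172                -130   -88
So iloc[0]['sum2'] = -300.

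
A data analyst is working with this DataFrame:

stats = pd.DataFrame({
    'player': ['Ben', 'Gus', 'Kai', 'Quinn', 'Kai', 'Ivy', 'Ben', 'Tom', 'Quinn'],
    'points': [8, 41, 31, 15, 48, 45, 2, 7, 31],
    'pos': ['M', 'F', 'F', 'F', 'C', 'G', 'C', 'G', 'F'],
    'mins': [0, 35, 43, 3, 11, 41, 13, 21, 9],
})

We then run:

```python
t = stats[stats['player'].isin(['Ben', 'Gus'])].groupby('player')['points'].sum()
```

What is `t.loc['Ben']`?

10

filter rows where player in ['Ben', 'Gus']:
  player  points pos  mins
0    Ben       8   M     0
1    Gus      41   F    35
6    Ben       2   C    13
group by player, sum of points:
player
Ben    10
Gus    41
Name: points, dtype: int64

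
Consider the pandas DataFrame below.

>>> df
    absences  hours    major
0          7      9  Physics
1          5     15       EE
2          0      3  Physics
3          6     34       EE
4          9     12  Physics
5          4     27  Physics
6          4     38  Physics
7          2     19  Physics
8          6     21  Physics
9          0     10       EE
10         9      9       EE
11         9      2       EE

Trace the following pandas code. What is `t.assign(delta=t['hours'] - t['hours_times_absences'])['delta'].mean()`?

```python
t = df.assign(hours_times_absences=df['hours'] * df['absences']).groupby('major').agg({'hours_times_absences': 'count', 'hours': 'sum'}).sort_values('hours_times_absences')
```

93.5

add column hours_times_absences = df['hours'] * df['absences']:
    absences  hours    major  hours_times_absences
0          7      9  Physics                    63
1          5     15       EE                    75
2          0      3  Physics                     0
3          6     34       EE                   204
4          9     12  Physics                   108
5          4     27  Physics                   108
6          4     38  Physics                   152
7          2     19  Physics                    38
8          6     21  Physics                   126
9          0     10       EE                     0
10         9      9       EE                    81
11         9      2       EE                    18
group by major: count(hours_times_absences), sum(hours):
         hours_times_absences  hours
major                               
EE                          5     70
Physics                     7    129
sort by hours_times_absences:
         hours_times_absences  hours
major                               
EE                          5     70
Physics                     7    129
add column delta = t['hours'] - t['hours_times_absences']:
         hours_times_absences  hours  delta
major                                      
EE                          5     70     65
Physics                     7    129    122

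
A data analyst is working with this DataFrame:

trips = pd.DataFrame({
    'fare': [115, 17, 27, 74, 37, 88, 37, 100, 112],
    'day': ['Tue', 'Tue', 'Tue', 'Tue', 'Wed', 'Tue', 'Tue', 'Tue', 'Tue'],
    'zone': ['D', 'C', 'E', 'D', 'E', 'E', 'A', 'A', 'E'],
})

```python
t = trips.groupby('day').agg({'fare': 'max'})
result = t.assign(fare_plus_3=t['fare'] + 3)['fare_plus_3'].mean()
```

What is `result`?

group by day, max of fare:
     fare
day      
Tue   115
Wed    37
add column fare_plus_3 = t['fare'] + 3:
     fare  fare_plus_3
day                   
Tue   115          118
Wed    37           40
Hence 79.0.

79.0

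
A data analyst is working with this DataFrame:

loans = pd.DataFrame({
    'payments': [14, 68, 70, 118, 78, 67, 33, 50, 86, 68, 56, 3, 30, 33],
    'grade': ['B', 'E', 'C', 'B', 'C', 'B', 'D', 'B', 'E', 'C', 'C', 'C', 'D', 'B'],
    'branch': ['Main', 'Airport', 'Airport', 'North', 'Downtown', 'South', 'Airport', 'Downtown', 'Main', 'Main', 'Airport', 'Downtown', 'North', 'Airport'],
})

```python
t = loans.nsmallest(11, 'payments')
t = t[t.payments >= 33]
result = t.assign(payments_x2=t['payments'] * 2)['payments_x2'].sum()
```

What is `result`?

890

take 11 rows with smallest payments:
    payments grade    branch
11         3     C  Downtown
0         14     B      Main
12        30     D     North
6         33     D   Airport
13        33     B   Airport
7         50     B  Downtown
10        56     C   Airport
5         67     B     South
1         68     E   Airport
9         68     C      Main
2         70     C   Airport
filter rows where payments >= 33:
    payments grade    branch
6         33     D   Airport
13        33     B   Airport
7         50     B  Downtown
10        56     C   Airport
5         67     B     South
1         68     E   Airport
9         68     C      Main
2         70     C   Airport
add column payments_x2 = t['payments'] * 2:
    payments grade    branch  payments_x2
6         33     D   Airport           66
13        33     B   Airport           66
7         50     B  Downtown          100
10        56     C   Airport          112
5         67     B     South          134
1         68     E   Airport          136
9         68     C      Main          136
2         70     C   Airport          140
Then the sum of column 'payments_x2': 890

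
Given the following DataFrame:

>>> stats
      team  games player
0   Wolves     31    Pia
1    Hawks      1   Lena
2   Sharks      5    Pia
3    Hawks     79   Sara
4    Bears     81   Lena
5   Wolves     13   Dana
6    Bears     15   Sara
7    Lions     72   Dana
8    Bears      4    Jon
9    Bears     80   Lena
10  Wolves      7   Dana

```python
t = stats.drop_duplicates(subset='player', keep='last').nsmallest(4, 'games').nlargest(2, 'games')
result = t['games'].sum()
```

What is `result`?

22

drop duplicate player (keep=last):
      team  games player
2   Sharks      5    Pia
6    Bears     15   Sara
8    Bears      4    Jon
9    Bears     80   Lena
10  Wolves      7   Dana
take 4 rows with smallest games:
      team  games player
8    Bears      4    Jon
2   Sharks      5    Pia
10  Wolves      7   Dana
6    Bears     15   Sara
take 2 rows with largest games:
      team  games player
6    Bears     15   Sara
10  Wolves      7   Dana
Taking the sum of column 'games' gives 22.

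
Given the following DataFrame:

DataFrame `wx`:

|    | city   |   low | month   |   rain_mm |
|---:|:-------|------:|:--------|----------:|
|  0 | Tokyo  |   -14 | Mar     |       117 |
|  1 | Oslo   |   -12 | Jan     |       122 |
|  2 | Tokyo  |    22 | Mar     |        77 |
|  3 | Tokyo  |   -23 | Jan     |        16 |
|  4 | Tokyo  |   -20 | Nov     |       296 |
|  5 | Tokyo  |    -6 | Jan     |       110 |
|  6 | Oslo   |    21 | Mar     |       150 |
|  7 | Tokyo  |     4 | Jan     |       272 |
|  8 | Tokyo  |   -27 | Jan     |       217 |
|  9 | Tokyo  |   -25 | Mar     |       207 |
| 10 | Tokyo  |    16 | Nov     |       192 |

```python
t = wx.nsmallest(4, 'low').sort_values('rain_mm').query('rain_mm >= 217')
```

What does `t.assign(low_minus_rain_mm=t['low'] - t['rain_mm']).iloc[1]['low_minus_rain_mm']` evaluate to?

take 4 rows with smallest low:
    city  low month  rain_mm
8  Tokyo  -27   Jan      217
9  Tokyo  -25   Mar      207
3  Tokyo  -23   Jan       16
4  Tokyo  -20   Nov      296
sort by rain_mm:
    city  low month  rain_mm
3  Tokyo  -23   Jan       16
9  Tokyo  -25   Mar      207
8  Tokyo  -27   Jan      217
4  Tokyo  -20   Nov      296
filter rows where rain_mm >= 217:
    city  low month  rain_mm
8  Tokyo  -27   Jan      217
4  Tokyo  -20   Nov      296
add column low_minus_rain_mm = t['low'] - t['rain_mm']:
    city  low month  rain_mm  low_minus_rain_mm
8  Tokyo  -27   Jan      217               -244
4  Tokyo  -20   Nov      296               -316

-316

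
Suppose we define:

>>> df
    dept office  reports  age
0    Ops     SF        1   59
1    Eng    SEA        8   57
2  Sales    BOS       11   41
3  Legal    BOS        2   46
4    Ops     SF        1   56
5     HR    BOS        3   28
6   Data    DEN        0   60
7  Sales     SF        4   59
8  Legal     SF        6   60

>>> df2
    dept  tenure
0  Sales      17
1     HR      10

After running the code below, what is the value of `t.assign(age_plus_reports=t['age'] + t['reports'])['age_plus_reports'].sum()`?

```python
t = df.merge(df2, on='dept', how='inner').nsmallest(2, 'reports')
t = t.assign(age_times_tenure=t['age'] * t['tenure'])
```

merge on 'dept' (how='inner') → 3 rows:
    dept office  reports  age  tenure
0  Sales    BOS       11   41      17
1     HR    BOS        3   28      10
2  Sales     SF        4   59      17
take 2 rows with smallest reports:
    dept office  reports  age  tenure
1     HR    BOS        3   28      10
2  Sales     SF        4   59      17
add column age_times_tenure = t['age'] * t['tenure']:
    dept office  reports  age  tenure  age_times_tenure
1     HR    BOS        3   28      10               280
2  Sales     SF        4   59      17              1003
add column age_plus_reports = t['age'] + t['reports']:
    dept office  reports  age  tenure  age_times_tenure  age_plus_reports
1     HR    BOS        3   28      10               280                31
2  Sales     SF        4   59      17              1003                63
Finally, sum of column 'age_plus_reports' = 94.

94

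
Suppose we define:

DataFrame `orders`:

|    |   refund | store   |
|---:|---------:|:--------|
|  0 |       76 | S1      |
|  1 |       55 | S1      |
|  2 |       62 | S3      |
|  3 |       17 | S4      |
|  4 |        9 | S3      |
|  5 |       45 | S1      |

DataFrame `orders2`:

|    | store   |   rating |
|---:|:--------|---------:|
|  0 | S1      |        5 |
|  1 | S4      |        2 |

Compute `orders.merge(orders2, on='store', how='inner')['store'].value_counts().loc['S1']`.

3

merge on 'store' (how='inner') → 4 rows:
   refund store  rating
0      76    S1       5
1      55    S1       5
2      17    S4       2
3      45    S1       5
value_counts of store:
store
S1    3
S4    1
Name: count, dtype: int64
Reading off the value at index 'S1', we get 3.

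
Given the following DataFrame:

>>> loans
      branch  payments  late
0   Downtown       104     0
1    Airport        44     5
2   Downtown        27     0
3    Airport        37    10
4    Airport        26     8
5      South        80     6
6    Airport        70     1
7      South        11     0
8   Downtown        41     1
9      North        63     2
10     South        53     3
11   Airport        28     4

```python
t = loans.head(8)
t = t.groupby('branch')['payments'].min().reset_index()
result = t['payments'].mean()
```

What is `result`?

21.3333333333

take first 8 rows:
     branch  payments  late
0  Downtown       104     0
1   Airport        44     5
2  Downtown        27     0
3   Airport        37    10
4   Airport        26     8
5     South        80     6
6   Airport        70     1
7     South        11     0
group by branch, min of payments:
branch
Airport     26
Downtown    27
South       11
Name: payments, dtype: int64
reset_index():
     branch  payments
0   Airport        26
1  Downtown        27
2     South        11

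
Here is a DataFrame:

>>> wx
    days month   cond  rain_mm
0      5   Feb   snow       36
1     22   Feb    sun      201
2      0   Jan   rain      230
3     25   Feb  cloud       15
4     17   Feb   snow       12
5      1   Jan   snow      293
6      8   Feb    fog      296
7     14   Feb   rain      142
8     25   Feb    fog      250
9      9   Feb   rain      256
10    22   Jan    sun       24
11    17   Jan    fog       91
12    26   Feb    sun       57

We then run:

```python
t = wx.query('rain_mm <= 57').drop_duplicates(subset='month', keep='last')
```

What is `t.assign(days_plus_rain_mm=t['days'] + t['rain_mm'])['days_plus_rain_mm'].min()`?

46

filter rows where rain_mm <= 57:
    days month   cond  rain_mm
0      5   Feb   snow       36
3     25   Feb  cloud       15
4     17   Feb   snow       12
10    22   Jan    sun       24
12    26   Feb    sun       57
drop duplicate month (keep=last):
    days month cond  rain_mm
10    22   Jan  sun       24
12    26   Feb  sun       57
add column days_plus_rain_mm = t['days'] + t['rain_mm']:
    days month cond  rain_mm  days_plus_rain_mm
10    22   Jan  sun       24                 46
12    26   Feb  sun       57                 83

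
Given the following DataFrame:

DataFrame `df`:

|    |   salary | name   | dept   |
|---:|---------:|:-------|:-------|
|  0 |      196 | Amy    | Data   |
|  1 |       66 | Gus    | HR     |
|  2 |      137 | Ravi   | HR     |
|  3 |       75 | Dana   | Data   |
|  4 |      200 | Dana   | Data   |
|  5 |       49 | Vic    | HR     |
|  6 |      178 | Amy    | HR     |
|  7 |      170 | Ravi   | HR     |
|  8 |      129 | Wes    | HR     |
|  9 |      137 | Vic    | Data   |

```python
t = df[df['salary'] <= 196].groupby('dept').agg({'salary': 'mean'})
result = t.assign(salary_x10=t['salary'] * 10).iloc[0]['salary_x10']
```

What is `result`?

filter rows where salary <= 196:
   salary  name  dept
0     196   Amy  Data
1      66   Gus    HR
2     137  Ravi    HR
3      75  Dana  Data
5      49   Vic    HR
6     178   Amy    HR
7     170  Ravi    HR
8     129   Wes    HR
9     137   Vic  Data
group by dept, mean of salary:
      salary
dept        
Data   136.0
HR     121.5
add column salary_x10 = t['salary'] * 10:
      salary  salary_x10
dept                    
Data   136.0      1360.0
HR     121.5      1215.0
Then the value at position 0, column 'salary_x10': 1360.0

1360.0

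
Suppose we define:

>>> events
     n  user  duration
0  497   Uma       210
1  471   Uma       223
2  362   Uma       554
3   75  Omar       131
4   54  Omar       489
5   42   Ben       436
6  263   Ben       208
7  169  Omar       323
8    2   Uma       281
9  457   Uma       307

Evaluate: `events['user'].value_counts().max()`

value_counts of user:
user
Uma     5
Omar    3
Ben     2
Name: count, dtype: int64
Taking the max of the resulting series gives 5.

5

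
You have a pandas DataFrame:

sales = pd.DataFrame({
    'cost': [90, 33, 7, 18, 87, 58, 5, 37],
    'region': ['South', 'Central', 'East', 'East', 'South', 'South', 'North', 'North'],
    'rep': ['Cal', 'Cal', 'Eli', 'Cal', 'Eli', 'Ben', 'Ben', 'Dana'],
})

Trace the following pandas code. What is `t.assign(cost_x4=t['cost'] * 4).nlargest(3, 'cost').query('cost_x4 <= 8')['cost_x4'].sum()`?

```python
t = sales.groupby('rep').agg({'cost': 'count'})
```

16

group by rep, count of cost:
      cost
rep       
Ben      2
Cal      3
Dana     1
Eli      2
add column cost_x4 = t['cost'] * 4:
      cost  cost_x4
rep                
Ben      2        8
Cal      3       12
Dana     1        4
Eli      2        8
take 3 rows with largest cost:
     cost  cost_x4
rep               
Cal     3       12
Ben     2        8
Eli     2        8
filter rows where cost_x4 <= 8:
     cost  cost_x4
rep               
Ben     2        8
Eli     2        8
Then the sum of column 'cost_x4': 16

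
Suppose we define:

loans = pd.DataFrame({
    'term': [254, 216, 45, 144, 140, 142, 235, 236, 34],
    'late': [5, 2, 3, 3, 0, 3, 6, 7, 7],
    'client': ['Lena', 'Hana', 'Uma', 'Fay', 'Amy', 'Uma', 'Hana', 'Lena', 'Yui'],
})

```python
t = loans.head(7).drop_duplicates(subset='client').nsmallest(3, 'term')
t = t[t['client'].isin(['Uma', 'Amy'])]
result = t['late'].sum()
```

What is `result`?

take first 7 rows:
   term  late client
0   254     5   Lena
1   216     2   Hana
2    45     3    Uma
3   144     3    Fay
4   140     0    Amy
5   142     3    Uma
6   235     6   Hana
drop duplicate client (keep=first):
   term  late client
0   254     5   Lena
1   216     2   Hana
2    45     3    Uma
3   144     3    Fay
4   140     0    Amy
take 3 rows with smallest term:
   term  late client
2    45     3    Uma
4   140     0    Amy
3   144     3    Fay
filter rows where client in ['Uma', 'Amy']:
   term  late client
2    45     3    Uma
4   140     0    Amy

3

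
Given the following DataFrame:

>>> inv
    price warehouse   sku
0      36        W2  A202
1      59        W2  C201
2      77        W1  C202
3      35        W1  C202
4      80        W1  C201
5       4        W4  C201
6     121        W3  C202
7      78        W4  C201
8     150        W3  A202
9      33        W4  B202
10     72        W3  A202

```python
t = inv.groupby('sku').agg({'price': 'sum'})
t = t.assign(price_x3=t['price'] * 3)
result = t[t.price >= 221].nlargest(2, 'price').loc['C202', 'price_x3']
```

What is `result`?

group by sku, sum of price:
      price
sku        
A202    258
B202     33
C201    221
C202    233
add column price_x3 = t['price'] * 3:
      price  price_x3
sku                  
A202    258       774
B202     33        99
C201    221       663
C202    233       699
filter rows where price >= 221:
      price  price_x3
sku                  
A202    258       774
C201    221       663
C202    233       699
take 2 rows with largest price:
      price  price_x3
sku                  
A202    258       774
C202    233       699
Reading off the value at row 'C202', column 'price_x3', we get 699.

699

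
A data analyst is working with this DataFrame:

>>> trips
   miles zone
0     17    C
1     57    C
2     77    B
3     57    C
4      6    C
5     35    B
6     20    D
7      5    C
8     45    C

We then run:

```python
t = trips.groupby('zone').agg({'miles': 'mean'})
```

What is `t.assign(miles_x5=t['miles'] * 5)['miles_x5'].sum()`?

group by zone, mean of miles:
          miles
zone           
B     56.000000
C     31.166667
D     20.000000
add column miles_x5 = t['miles'] * 5:
          miles    miles_x5
zone                       
B     56.000000  280.000000
C     31.166667  155.833333
D     20.000000  100.000000

535.833333333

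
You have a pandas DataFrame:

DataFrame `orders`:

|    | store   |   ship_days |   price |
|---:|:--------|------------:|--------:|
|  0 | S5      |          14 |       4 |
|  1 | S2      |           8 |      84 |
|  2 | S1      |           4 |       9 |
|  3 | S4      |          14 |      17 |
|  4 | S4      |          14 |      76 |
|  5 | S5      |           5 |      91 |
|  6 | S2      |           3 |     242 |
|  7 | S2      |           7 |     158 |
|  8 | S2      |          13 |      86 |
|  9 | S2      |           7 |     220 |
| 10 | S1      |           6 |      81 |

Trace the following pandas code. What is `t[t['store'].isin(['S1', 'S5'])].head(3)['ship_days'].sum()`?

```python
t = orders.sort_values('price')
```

sort by price:
   store  ship_days  price
0     S5         14      4
2     S1          4      9
3     S4         14     17
4     S4         14     76
10    S1          6     81
1     S2          8     84
8     S2         13     86
5     S5          5     91
7     S2          7    158
9     S2          7    220
6     S2          3    242
filter rows where store in ['S1', 'S5']:
   store  ship_days  price
0     S5         14      4
2     S1          4      9
10    S1          6     81
5     S5          5     91
take first 3 rows:
   store  ship_days  price
0     S5         14      4
2     S1          4      9
10    S1          6     81
Then the sum of column 'ship_days': 24

24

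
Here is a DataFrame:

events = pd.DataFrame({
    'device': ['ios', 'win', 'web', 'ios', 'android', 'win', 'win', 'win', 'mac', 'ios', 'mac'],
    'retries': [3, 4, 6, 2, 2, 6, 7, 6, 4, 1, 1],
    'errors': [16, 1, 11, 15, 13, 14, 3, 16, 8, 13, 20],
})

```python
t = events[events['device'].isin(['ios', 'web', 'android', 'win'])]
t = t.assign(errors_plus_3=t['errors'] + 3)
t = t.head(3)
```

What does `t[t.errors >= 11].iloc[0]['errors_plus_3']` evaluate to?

19

filter rows where device in ['ios', 'web', 'android', 'win']:
    device  retries  errors
0      ios        3      16
1      win        4       1
2      web        6      11
3      ios        2      15
4  android        2      13
5      win        6      14
6      win        7       3
7      win        6      16
9      ios        1      13
add column errors_plus_3 = t['errors'] + 3:
    device  retries  errors  errors_plus_3
0      ios        3      16             19
1      win        4       1              4
2      web        6      11             14
3      ios        2      15             18
4  android        2      13             16
5      win        6      14             17
6      win        7       3              6
7      win        6      16             19
9      ios        1      13             16
take first 3 rows:
  device  retries  errors  errors_plus_3
0    ios        3      16             19
1    win        4       1              4
2    web        6      11             14
filter rows where errors >= 11:
  device  retries  errors  errors_plus_3
0    ios        3      16             19
2    web        6      11             14
The value at position 0, column 'errors_plus_3' is 19.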